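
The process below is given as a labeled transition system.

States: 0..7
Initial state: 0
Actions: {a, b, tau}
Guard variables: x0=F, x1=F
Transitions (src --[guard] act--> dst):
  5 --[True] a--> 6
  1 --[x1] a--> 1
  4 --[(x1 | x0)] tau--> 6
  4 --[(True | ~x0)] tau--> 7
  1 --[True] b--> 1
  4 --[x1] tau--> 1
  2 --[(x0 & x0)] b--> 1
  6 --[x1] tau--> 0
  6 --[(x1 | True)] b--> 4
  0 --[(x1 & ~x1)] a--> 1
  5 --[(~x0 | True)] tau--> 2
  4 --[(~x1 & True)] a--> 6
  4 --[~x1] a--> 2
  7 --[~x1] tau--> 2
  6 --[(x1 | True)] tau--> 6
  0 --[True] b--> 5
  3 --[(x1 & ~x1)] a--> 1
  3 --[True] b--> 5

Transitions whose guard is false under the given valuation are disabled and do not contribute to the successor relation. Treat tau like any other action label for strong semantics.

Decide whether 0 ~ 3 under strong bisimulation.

Bisimulation quotient by refinement:
  π0 = {{0,1,2,3,4,5,6,7}}
  π1 = {{0,1,3},{2},{4,5},{6},{7}}
  π2 = {{0,3},{1},{2},{4},{5},{6},{7}}
7 equivalence class(es) (converged in 3)
[0]={0,3}  [3]={0,3}

Answer: BISIMILAR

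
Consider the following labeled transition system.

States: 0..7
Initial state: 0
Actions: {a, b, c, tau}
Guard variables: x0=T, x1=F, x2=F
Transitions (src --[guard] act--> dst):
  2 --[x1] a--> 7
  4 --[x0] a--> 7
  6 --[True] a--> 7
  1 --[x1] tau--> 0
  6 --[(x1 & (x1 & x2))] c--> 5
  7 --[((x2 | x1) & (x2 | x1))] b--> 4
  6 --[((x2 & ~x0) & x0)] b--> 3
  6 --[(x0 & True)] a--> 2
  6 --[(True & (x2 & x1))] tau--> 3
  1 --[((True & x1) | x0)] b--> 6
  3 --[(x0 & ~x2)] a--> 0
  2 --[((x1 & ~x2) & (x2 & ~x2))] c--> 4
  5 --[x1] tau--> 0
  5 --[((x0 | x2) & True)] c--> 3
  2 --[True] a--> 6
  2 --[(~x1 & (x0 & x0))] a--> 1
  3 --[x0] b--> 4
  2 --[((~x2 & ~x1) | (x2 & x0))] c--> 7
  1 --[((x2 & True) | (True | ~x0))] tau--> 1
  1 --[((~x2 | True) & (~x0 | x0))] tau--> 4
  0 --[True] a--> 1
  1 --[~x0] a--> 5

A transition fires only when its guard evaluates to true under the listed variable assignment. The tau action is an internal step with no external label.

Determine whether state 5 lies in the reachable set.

After dropping false guards: 13 live edges.
L0 = {0}
L1 = {1}  cumulative {0,1}
L2 = {4,6}  cumulative {0,1,4,6}
L3 = {2,7}  cumulative {0,1,2,4,6,7}
R = {0,1,2,4,6,7}

Answer: UNREACHABLE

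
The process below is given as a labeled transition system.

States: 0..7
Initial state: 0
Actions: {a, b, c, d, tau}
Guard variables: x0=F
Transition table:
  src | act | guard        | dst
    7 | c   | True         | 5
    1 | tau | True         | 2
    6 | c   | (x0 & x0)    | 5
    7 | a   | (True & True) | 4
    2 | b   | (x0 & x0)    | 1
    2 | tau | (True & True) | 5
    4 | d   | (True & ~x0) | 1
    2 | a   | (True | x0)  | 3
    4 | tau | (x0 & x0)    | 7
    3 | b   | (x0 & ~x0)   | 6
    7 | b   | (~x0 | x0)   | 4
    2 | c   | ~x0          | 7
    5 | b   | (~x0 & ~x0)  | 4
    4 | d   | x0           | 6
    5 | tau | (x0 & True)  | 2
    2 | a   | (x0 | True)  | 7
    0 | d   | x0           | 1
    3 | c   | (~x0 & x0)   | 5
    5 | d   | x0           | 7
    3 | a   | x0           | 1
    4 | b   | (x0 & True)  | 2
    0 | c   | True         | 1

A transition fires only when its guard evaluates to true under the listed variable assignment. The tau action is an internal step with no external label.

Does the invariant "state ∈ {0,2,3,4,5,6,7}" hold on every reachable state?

Safe = {0,2,3,4,5,6,7}
R = {0,1,2,3,4,5,7}
  0: ✓
  1: VIOLATES
  2: ✓
  3: ✓
  4: ✓
  5: ✓
  7: ✓
counterexample path to 1: c

Answer: INVARIANT VIOLATED at state 1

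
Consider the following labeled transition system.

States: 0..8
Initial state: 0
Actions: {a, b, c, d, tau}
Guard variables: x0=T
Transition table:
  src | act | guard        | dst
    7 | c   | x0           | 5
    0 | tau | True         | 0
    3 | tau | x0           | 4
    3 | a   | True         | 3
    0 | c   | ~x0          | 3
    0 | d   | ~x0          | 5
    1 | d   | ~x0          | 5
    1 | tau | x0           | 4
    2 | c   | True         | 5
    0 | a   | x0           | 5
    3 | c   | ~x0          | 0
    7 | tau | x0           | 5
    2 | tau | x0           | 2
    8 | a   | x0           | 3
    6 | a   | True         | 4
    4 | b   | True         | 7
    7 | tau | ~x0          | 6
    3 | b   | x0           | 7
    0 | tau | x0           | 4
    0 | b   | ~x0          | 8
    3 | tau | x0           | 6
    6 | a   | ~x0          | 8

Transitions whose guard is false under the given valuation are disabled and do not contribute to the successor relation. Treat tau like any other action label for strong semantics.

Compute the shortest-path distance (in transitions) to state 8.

Answer: UNREACHABLE

Analysis:
Layered search for 8:
  depth 0: {0}
  depth 1: {4,5}
  depth 2: {7}
8 never appears.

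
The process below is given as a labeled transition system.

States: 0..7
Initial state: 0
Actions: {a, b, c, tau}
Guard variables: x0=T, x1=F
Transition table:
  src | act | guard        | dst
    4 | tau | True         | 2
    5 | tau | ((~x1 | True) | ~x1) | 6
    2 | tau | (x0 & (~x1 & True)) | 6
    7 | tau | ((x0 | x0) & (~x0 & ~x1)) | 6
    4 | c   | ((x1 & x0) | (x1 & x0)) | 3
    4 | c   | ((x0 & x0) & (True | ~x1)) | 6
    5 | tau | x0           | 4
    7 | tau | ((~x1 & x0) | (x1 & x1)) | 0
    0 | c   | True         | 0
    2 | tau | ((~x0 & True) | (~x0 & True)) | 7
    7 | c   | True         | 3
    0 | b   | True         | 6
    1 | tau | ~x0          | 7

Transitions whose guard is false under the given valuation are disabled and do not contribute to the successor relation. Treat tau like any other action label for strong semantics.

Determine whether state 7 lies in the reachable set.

Answer: UNREACHABLE

Working:
Guard filter leaves 9 enabled edge(s).
depth 0: {0}
depth 1: {6}  now seen {0,6}
Reachable = {0,6}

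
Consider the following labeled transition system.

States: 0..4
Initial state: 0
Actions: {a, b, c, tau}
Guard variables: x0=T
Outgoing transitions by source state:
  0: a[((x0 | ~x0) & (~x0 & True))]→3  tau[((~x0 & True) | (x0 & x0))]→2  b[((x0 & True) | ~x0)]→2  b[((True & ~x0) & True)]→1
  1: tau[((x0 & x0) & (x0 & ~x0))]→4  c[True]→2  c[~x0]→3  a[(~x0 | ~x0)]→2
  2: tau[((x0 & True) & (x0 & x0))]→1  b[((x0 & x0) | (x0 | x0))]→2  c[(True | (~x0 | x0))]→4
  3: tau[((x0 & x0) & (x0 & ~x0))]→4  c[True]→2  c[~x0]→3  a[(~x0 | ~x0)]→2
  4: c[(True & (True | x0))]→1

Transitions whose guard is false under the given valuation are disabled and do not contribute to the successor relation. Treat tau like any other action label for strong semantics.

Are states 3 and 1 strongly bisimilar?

Answer: BISIMILAR

Analysis:
Compute ~ classes (split until stable):
  round 0: {{0,1,2,3,4}}
  round 1: {{0},{1,3,4},{2}}
  round 2: {{0},{1,3},{2},{4}}
stable after 3 split(s): 4 block(s)
class of 3: {1,3}; class of 1: {1,3}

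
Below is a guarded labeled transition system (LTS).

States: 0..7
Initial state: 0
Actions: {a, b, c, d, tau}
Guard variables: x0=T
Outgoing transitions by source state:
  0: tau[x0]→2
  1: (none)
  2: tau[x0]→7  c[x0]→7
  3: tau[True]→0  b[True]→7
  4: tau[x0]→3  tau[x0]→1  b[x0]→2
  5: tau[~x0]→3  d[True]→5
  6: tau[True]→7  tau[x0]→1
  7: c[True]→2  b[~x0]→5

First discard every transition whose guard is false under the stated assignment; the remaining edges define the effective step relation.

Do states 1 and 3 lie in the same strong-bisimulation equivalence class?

Answer: NOT BISIMILAR

Analysis:
Compute ~ classes (split until stable):
  π0 = {{0,1,2,3,4,5,6,7}}
  π1 = {{0,6},{1},{2},{3,4},{5},{7}}
  π2 = {{0},{1},{2},{3},{4},{5},{6},{7}}
8 equivalence class(es) (converged in 3)
1∈{1}, 3∈{3}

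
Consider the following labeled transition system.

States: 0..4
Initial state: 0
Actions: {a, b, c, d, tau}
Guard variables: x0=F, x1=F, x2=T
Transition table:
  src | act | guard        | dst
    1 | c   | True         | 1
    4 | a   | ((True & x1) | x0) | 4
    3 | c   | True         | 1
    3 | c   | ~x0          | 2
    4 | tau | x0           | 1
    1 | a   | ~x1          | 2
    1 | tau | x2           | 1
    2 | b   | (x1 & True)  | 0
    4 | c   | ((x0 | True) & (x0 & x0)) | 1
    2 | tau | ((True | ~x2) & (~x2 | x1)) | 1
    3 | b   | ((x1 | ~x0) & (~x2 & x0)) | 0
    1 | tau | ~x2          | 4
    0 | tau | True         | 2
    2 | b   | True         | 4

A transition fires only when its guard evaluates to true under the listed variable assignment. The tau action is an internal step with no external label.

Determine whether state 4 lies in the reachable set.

7 transition(s) survive guard evaluation.
depth 0: {0}
depth 1: {2}  now seen {0,2}
depth 2: {4}  now seen {0,2,4}
Reachable = {0,2,4}
witness 4: tau·b

Answer: REACHABLE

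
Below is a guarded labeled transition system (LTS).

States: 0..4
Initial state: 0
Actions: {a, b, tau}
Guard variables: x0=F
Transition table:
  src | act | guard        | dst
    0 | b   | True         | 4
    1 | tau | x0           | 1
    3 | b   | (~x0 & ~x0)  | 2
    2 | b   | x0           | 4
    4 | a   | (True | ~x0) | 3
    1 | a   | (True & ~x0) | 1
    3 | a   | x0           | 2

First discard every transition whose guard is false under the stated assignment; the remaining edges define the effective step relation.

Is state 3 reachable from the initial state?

Answer: REACHABLE

Trace:
4 transition(s) survive guard evaluation.
Layer 0: {0}
Layer 1: {4}  cumulative {0,4}
Layer 2: {3}  cumulative {0,3,4}
Layer 3: {2}  cumulative {0,2,3,4}
R = {0,2,3,4}
Path to 3: b·a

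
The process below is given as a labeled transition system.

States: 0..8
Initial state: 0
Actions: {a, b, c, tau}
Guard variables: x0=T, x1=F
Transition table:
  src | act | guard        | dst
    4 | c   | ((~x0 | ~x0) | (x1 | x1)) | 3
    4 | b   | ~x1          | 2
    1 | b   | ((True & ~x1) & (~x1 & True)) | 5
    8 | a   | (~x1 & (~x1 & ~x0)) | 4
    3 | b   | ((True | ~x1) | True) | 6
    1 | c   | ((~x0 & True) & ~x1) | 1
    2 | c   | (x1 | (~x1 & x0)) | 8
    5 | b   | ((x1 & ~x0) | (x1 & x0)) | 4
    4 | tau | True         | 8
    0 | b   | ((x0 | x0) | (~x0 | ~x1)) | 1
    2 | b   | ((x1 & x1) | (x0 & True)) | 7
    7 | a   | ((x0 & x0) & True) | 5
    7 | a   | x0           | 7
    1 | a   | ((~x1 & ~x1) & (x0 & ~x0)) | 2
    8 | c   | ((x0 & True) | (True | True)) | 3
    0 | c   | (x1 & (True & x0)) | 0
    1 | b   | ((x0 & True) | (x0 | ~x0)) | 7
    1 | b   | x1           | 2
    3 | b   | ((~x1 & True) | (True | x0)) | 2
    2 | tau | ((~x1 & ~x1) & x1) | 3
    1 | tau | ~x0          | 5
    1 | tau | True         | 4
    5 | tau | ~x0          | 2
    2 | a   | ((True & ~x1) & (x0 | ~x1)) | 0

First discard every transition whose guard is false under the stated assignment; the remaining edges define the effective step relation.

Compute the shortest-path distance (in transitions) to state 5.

Layered search for 5:
  depth 0: {0}
  depth 1: {1}
  depth 2: {4,5,7}
5 enters at depth 2; path b·b

Answer: 2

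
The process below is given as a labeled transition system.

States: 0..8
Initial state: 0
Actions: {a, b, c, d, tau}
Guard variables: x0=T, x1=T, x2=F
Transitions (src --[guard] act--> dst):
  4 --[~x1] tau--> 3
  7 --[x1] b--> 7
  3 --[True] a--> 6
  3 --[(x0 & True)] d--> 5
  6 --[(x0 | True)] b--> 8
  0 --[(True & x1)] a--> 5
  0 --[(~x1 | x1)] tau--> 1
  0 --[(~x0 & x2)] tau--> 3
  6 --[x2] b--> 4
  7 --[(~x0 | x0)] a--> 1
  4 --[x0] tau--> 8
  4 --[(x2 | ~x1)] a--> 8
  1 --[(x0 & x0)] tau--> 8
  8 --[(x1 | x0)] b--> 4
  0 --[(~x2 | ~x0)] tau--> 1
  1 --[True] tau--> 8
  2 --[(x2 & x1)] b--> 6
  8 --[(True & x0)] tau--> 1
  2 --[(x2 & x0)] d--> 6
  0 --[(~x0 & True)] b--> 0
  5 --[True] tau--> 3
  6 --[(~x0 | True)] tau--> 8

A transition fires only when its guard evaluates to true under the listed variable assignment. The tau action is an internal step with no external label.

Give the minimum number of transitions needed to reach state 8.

Breadth-first toward 8:
  depth 0: {0}
  depth 1: {1,5}
  depth 2: {3,8}
8 enters at depth 2; path tau·tau

Answer: 2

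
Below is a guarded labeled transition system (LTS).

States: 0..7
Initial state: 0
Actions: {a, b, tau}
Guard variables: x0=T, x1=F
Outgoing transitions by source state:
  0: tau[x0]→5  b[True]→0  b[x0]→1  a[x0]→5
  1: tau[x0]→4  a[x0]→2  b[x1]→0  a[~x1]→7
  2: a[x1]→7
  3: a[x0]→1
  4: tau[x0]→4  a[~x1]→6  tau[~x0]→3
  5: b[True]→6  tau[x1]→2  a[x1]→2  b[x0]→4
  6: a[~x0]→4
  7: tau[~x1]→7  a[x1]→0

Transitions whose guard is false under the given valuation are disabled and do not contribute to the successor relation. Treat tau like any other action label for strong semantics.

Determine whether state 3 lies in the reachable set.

13 transition(s) survive guard evaluation.
Layer 0: {0}
Layer 1: {1,5}  cumulative {0,1,5}
Layer 2: {2,4,6,7}  cumulative {0,1,2,4,5,6,7}
Reachable = {0,1,2,4,5,6,7}

Answer: UNREACHABLE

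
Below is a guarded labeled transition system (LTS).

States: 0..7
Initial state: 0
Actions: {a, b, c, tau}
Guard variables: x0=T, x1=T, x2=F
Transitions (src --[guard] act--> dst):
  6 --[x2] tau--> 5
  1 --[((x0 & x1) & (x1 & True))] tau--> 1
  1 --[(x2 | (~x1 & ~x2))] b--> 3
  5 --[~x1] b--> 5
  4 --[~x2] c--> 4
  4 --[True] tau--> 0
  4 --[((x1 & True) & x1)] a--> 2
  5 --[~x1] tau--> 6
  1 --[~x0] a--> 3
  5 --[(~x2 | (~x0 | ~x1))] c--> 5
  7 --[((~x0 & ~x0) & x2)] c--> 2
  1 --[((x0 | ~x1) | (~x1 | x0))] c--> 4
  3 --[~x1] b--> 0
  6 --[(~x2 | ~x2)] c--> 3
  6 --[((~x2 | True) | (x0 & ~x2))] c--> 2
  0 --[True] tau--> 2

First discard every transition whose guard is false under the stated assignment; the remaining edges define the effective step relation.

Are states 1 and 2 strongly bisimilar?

Bisimulation quotient by refinement:
  round 0: {{0,1,2,3,4,5,6,7}}
  round 1: {{0},{1},{2,3,7},{4},{5,6}}
  round 2: {{0},{1},{2,3,7},{4},{5},{6}}
6 equivalence class(es) (converged in 3)
[1]={1}  [2]={2,3,7}

Answer: NOT BISIMILAR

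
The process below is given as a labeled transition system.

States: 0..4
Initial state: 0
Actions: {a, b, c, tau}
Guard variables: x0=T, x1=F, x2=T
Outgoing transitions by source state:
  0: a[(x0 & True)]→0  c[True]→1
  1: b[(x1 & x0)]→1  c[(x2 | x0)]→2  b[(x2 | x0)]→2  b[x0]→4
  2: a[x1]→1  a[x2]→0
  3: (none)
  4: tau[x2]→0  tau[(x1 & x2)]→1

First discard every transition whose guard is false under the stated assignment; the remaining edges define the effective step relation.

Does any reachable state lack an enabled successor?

Answer: DEADLOCK-FREE

Analysis:
Reachable = {0,1,2,4}
  0: a→0  c→1  [deg 2]
  1: b→2  b→4  c→2  [deg 3]
  2: a→0  [deg 1]
  4: tau→0  [deg 1]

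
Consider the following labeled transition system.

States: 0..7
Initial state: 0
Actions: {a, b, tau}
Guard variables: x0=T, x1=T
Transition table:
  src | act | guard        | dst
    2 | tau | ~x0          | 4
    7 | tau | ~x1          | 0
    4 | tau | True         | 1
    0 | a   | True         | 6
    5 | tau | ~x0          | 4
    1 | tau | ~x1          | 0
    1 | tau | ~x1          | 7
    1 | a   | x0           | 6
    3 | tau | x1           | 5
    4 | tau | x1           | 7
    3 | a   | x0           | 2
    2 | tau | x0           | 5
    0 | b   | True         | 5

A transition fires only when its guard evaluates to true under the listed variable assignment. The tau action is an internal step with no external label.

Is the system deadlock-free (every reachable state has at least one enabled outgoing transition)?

R = {0,5,6}
  0: a→6  b→5  [2 out]
  5: ∅  [no exit]
  6: ∅  [no exit]
trace reaching 5: b

Answer: DEADLOCK at state 5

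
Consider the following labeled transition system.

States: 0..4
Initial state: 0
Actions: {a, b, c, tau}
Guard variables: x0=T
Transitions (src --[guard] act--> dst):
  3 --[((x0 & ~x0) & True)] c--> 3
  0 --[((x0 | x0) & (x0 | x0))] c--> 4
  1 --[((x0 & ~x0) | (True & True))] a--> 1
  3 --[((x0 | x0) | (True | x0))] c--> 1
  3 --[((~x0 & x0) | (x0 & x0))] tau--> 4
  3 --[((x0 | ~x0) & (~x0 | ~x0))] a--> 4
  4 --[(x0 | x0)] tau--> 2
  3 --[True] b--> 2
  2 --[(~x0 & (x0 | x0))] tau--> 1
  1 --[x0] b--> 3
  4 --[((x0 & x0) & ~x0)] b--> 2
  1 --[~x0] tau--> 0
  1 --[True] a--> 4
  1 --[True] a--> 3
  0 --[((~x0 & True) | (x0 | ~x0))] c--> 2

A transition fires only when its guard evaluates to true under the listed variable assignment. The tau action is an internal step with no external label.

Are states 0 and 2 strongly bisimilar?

Answer: NOT BISIMILAR

Analysis:
Refine partition for ~:
  π0 = {{0,1,2,3,4}}
  π1 = {{0},{1},{2},{3},{4}}
5 equivalence class(es) (converged in 2)
0∈{0}, 2∈{2}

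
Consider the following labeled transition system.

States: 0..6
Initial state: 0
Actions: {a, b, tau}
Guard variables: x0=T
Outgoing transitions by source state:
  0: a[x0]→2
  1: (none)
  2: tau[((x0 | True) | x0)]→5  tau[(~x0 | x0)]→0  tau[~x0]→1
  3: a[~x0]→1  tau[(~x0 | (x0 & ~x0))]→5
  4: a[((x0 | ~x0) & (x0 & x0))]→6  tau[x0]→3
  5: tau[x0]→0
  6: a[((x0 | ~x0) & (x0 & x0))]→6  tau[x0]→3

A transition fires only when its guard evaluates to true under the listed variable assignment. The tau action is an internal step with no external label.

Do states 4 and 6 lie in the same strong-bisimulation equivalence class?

Answer: BISIMILAR

Analysis:
Refine partition for ~:
  round 0: {{0,1,2,3,4,5,6}}
  round 1: {{0},{1,3},{2,5},{4,6}}
  round 2: {{0},{1,3},{2},{4,6},{5}}
5 equivalence class(es) (converged in 3)
class of 4: {4,6}; class of 6: {4,6}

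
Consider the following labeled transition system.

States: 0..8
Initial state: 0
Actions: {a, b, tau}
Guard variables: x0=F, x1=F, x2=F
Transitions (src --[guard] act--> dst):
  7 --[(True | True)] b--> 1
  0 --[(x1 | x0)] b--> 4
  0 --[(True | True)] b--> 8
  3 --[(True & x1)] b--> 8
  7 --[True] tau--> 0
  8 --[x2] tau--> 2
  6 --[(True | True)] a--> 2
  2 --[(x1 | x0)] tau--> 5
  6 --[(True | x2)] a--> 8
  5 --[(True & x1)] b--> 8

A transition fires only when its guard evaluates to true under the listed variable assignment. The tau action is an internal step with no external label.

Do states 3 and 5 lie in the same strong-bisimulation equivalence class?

Refine partition for ~:
  P[0] = {{0,1,2,3,4,5,6,7,8}}
  P[1] = {{0},{1,2,3,4,5,8},{6},{7}}
Fixed point at round 2; 4 class(es).
class of 3: {1,2,3,4,5,8}; class of 5: {1,2,3,4,5,8}

Answer: BISIMILAR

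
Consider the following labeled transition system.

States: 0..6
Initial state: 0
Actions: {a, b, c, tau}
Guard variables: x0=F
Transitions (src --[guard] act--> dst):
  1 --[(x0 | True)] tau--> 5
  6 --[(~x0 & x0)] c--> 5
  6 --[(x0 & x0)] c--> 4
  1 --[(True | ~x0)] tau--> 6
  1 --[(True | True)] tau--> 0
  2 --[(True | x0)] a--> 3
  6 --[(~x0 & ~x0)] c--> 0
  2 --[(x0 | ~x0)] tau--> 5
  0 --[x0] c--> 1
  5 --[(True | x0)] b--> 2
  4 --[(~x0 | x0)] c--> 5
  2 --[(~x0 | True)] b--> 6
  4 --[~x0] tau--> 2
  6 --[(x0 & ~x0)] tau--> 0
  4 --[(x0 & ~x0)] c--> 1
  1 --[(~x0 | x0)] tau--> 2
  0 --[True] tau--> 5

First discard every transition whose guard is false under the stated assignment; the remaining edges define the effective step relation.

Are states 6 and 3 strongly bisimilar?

Refine partition for ~:
  round 0: {{0,1,2,3,4,5,6}}
  round 1: {{0,1},{2},{3},{4},{5},{6}}
  round 2: {{0},{1},{2},{3},{4},{5},{6}}
stable after 3 split(s): 7 block(s)
6∈{6}, 3∈{3}

Answer: NOT BISIMILAR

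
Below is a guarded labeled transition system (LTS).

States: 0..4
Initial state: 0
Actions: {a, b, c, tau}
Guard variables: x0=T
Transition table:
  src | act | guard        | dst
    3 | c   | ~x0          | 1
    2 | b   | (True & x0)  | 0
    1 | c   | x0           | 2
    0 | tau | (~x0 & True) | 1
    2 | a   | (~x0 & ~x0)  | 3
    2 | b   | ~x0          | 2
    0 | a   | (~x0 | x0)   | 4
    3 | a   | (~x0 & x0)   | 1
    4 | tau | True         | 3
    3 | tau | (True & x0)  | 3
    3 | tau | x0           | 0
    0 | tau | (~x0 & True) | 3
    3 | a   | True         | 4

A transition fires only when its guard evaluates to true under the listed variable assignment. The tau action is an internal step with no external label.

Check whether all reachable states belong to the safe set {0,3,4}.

Answer: INVARIANT HOLDS

Working:
Allowed set {0,3,4}
Reachable = {0,3,4}
  0: ok
  3: ok
  4: ok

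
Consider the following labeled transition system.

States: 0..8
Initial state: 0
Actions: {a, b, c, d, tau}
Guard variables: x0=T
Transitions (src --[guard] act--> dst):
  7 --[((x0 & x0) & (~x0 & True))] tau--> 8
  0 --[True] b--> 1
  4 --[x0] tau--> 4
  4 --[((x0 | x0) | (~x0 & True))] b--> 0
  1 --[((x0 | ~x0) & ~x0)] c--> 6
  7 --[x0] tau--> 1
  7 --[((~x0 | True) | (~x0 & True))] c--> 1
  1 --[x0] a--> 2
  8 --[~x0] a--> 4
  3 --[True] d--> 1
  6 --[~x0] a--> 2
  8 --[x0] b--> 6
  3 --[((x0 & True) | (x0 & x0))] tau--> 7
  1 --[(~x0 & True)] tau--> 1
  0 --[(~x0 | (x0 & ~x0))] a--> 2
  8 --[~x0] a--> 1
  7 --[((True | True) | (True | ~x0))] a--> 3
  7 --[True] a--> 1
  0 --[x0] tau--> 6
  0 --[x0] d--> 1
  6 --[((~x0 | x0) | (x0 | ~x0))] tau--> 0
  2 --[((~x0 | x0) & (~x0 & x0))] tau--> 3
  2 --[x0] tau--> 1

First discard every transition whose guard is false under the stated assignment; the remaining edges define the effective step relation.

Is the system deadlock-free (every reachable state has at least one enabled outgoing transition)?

Answer: DEADLOCK-FREE

Working:
R = {0,1,2,6}
  0: b→1  d→1  tau→6  [deg 3]
  1: a→2  [deg 1]
  2: tau→1  [deg 1]
  6: tau→0  [deg 1]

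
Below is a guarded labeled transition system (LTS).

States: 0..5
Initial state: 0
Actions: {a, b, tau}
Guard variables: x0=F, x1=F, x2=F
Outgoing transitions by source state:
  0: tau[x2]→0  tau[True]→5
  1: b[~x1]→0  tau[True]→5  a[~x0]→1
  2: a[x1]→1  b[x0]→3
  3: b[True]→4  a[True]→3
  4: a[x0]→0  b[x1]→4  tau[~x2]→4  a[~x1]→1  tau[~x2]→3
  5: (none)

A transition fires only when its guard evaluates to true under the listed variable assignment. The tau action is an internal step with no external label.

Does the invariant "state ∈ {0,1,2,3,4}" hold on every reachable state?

Answer: INVARIANT VIOLATED at state 5

Analysis:
Allowed set {0,1,2,3,4}
Reach set: {0,5}
  0: ok
  5: outside
reach 5 via tau — violates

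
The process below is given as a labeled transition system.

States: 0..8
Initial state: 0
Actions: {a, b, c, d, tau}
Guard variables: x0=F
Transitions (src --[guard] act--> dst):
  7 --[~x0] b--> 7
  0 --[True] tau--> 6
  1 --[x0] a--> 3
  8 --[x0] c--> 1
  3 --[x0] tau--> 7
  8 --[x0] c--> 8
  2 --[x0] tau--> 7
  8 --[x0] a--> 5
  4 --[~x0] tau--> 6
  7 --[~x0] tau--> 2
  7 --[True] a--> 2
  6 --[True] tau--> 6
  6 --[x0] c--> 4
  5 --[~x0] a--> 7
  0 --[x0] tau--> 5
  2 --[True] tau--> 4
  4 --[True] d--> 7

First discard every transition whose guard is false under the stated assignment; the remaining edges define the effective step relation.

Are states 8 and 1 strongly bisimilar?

Answer: BISIMILAR

Trace:
Bisimulation quotient by refinement:
  round 0: {{0,1,2,3,4,5,6,7,8}}
  round 1: {{0,2,6},{1,3,8},{4},{5},{7}}
  round 2: {{0,6},{1,3,8},{2},{4},{5},{7}}
6 equivalence class(es) (converged in 3)
8∈{1,3,8}, 1∈{1,3,8}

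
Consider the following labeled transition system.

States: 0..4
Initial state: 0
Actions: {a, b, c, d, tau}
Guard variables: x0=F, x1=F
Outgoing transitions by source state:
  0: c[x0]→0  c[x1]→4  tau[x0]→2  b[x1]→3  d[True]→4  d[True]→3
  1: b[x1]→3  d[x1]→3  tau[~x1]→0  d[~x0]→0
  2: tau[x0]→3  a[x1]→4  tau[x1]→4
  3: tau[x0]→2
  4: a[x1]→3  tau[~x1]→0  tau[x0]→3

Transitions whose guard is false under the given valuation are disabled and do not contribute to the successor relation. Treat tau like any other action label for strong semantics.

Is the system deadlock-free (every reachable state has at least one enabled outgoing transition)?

Reach set: {0,3,4}
  0: d→3  d→4  [2 out]
  3: ∅  [STUCK]
  4: tau→0  [1 out]
Path to 3: d

Answer: DEADLOCK at state 3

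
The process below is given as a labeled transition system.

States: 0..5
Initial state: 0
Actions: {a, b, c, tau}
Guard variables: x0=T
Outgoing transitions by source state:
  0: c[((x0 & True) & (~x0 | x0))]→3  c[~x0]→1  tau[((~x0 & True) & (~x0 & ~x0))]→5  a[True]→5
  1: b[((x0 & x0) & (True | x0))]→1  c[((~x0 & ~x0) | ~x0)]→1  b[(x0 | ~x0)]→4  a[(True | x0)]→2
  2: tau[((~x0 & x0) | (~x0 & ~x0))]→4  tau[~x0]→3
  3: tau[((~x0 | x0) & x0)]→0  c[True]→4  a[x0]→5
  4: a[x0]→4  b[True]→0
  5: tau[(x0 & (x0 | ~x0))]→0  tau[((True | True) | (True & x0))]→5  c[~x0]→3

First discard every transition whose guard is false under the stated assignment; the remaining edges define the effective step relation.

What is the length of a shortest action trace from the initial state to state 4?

Breadth-first toward 4:
  Layer 0: {0}
  Layer 1: {3,5}
  Layer 2: {4}
depth(4)=2, e.g. c·c

Answer: 2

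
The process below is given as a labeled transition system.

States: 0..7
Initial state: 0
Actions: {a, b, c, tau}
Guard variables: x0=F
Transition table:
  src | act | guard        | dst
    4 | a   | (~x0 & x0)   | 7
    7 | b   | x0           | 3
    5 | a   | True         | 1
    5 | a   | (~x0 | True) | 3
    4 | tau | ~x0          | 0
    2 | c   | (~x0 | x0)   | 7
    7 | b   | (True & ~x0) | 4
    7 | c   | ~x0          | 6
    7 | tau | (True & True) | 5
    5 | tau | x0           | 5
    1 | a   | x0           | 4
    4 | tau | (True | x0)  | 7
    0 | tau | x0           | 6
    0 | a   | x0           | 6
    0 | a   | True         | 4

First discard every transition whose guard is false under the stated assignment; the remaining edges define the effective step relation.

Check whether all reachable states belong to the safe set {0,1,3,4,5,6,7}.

Answer: INVARIANT HOLDS

Trace:
Safe = {0,1,3,4,5,6,7}
R = {0,1,3,4,5,6,7}
  0: ✓
  1: ✓
  3: ✓
  4: ✓
  5: ✓
  6: ✓
  7: ✓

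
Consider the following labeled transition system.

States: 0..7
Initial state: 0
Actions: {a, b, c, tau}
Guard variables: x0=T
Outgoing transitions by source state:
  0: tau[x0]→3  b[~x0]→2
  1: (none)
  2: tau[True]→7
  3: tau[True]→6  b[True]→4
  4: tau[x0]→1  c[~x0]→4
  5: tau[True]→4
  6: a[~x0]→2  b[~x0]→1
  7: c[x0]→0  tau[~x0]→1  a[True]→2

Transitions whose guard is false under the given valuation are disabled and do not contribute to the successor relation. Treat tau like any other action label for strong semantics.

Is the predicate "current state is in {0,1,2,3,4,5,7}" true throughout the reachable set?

Answer: INVARIANT VIOLATED at state 6

Analysis:
Inv-set: {0,1,2,3,4,5,7}
R = {0,1,3,4,6}
  0: safe
  1: safe
  3: safe
  4: safe
  6: ✗ unsafe
witness against invariant: tau·tau → 6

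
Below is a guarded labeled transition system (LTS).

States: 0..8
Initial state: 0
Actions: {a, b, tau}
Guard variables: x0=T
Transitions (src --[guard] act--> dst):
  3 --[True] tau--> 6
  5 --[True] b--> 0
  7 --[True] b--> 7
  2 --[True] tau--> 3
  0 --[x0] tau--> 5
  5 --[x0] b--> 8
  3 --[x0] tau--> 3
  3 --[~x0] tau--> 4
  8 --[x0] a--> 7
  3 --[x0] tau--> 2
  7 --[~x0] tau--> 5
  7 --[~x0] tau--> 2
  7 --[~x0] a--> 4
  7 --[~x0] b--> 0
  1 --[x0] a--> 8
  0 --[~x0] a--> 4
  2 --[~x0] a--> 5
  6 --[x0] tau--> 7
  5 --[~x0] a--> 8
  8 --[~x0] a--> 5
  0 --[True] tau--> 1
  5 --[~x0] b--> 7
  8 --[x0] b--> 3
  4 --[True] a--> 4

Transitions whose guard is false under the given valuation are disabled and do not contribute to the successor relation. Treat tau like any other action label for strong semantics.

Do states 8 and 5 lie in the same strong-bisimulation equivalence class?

Compute ~ classes (split until stable):
  π0 = {{0,1,2,3,4,5,6,7,8}}
  π1 = {{0,2,3,6},{1,4},{5,7},{8}}
  π2 = {{0},{1},{2,3},{4},{5},{6},{7},{8}}
  π3 = {{0},{1},{2},{3},{4},{5},{6},{7},{8}}
stable after 4 split(s): 9 block(s)
class of 8: {8}; class of 5: {5}

Answer: NOT BISIMILAR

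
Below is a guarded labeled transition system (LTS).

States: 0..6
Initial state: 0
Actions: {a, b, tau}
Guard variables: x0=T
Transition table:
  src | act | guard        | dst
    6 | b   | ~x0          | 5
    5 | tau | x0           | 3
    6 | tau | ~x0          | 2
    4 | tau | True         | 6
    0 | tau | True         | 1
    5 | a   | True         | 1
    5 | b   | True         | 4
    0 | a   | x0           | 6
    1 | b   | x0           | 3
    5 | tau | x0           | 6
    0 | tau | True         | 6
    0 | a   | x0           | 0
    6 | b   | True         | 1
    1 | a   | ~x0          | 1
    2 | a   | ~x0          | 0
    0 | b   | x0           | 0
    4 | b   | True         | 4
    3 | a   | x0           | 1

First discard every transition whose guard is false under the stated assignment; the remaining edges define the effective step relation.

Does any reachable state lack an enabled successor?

Answer: DEADLOCK-FREE

Analysis:
Reach set: {0,1,3,6}
  0: a→0  a→6  b→0  tau→1  tau→6  [5 out]
  1: b→3  [1 out]
  3: a→1  [1 out]
  6: b→1  [1 out]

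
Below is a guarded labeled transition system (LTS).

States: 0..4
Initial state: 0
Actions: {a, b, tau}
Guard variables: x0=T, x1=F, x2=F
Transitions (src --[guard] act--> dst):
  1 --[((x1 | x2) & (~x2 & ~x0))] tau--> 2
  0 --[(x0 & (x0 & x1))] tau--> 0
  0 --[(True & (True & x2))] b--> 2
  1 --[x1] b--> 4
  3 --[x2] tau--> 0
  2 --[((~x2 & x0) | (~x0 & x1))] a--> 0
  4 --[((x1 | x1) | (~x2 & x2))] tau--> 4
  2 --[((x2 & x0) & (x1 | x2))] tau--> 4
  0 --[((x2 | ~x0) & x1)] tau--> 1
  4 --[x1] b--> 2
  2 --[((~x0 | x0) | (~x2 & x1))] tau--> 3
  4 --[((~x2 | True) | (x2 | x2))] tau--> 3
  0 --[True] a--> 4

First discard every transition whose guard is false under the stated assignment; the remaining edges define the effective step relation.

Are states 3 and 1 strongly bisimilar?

Answer: BISIMILAR

Analysis:
Bisimulation quotient by refinement:
  round 0: {{0,1,2,3,4}}
  round 1: {{0},{1,3},{2},{4}}
Fixed point at round 2; 4 class(es).
class of 3: {1,3}; class of 1: {1,3}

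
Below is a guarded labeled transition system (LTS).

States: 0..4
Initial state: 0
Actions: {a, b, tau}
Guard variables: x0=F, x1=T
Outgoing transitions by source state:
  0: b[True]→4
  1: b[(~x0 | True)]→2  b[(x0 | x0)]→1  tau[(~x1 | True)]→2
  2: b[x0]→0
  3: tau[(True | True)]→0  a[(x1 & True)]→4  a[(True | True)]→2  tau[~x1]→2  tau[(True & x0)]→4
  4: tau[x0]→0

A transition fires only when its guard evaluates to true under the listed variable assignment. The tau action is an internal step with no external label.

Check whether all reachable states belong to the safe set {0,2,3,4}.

Answer: INVARIANT HOLDS

Working:
Allowed set {0,2,3,4}
Reach set: {0,4}
  0: safe
  4: safe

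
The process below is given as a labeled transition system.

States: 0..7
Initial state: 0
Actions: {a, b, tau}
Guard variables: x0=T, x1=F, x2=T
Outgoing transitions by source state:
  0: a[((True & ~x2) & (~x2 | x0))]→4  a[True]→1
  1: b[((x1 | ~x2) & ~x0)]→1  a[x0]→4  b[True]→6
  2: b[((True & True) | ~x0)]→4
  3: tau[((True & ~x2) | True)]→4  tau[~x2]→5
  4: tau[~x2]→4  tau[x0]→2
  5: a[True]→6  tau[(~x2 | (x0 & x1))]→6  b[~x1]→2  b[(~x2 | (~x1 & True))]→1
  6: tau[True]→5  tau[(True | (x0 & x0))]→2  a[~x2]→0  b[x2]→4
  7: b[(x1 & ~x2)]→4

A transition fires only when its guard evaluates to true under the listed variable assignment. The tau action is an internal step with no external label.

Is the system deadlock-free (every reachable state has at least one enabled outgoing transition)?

Answer: DEADLOCK-FREE

Trace:
Reach set: {0,1,2,4,5,6}
  0: a→1  [deg 1]
  1: a→4  b→6  [deg 2]
  2: b→4  [deg 1]
  4: tau→2  [deg 1]
  5: a→6  b→1  b→2  [deg 3]
  6: b→4  tau→2  tau→5  [deg 3]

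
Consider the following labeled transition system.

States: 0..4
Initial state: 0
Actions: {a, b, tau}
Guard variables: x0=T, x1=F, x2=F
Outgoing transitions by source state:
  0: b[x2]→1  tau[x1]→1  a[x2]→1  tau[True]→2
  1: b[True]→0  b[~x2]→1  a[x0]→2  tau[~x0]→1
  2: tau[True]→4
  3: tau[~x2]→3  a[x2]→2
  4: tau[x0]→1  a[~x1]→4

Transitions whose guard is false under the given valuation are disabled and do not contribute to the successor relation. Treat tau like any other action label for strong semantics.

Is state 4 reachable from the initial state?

8 transition(s) survive guard evaluation.
depth 0: {0}
depth 1: {2}  now seen {0,2}
depth 2: {4}  now seen {0,2,4}
depth 3: {1}  now seen {0,1,2,4}
Reachable = {0,1,2,4}
witness 4: tau·tau

Answer: REACHABLE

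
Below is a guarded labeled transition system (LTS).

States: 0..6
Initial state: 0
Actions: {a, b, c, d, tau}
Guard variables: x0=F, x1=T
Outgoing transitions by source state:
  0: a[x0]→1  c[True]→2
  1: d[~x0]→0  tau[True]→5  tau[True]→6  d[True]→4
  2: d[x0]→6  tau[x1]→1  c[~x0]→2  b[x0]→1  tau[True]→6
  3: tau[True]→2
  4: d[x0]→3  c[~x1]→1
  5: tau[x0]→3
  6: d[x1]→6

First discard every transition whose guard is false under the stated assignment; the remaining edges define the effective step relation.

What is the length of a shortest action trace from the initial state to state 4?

Layered search for 4:
  depth 0: {0}
  depth 1: {2}
  depth 2: {1,6}
  depth 3: {4,5}
depth(4)=3, e.g. c·tau·d

Answer: 3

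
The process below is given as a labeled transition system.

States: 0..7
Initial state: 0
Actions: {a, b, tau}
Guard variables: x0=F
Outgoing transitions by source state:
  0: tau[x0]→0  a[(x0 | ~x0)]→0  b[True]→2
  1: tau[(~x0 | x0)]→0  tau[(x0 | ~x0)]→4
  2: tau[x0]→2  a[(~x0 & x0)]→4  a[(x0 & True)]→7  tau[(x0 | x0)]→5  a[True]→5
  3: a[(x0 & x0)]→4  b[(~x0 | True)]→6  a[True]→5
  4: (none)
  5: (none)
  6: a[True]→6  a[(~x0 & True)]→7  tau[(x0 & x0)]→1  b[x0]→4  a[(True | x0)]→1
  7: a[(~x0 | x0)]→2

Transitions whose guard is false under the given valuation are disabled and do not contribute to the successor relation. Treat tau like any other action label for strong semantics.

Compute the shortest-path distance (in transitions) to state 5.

Answer: 2

Analysis:
BFS to 5:
  Layer 0: {0}
  Layer 1: {2}
  Layer 2: {5}
depth(5)=2, e.g. b·a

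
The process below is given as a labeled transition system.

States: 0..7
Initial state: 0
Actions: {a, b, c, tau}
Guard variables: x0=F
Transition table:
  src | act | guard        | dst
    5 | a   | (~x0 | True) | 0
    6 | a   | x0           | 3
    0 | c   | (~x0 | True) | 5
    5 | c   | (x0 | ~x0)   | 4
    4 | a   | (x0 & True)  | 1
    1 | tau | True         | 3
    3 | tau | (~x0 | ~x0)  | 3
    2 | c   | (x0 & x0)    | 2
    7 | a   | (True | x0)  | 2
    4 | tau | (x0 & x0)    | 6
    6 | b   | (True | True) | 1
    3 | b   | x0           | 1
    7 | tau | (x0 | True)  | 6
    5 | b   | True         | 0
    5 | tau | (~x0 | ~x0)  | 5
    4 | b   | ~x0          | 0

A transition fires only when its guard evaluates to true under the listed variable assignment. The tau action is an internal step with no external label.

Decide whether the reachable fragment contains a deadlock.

Answer: DEADLOCK-FREE

Trace:
Reachable = {0,4,5}
  0: c→5  [1 out]
  4: b→0  [1 out]
  5: a→0  b→0  c→4  tau→5  [4 out]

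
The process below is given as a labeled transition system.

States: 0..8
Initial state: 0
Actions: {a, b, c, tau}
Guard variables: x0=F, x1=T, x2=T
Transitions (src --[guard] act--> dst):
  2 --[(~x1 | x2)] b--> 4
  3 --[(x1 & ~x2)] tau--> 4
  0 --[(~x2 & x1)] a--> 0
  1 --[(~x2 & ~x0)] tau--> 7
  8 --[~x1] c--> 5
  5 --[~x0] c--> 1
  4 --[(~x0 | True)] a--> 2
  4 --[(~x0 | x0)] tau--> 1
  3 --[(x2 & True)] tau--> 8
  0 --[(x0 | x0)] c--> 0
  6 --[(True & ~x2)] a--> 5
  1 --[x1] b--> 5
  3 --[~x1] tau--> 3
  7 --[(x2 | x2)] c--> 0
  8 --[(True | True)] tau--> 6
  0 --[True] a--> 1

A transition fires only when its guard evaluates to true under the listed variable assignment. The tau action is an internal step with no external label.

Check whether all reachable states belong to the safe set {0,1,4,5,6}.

Inv-set: {0,1,4,5,6}
Reach set: {0,1,5}
  0: ✓
  1: ✓
  5: ✓

Answer: INVARIANT HOLDS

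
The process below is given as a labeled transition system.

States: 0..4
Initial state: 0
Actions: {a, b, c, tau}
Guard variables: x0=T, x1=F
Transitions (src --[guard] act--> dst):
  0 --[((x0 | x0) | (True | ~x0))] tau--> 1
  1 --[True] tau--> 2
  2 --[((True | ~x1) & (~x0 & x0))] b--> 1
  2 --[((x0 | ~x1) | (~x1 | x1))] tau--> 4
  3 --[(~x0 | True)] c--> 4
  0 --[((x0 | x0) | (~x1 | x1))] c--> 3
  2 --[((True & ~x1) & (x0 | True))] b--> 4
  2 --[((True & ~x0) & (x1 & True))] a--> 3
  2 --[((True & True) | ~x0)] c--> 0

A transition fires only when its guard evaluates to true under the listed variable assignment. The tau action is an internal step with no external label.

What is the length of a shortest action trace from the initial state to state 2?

Breadth-first toward 2:
  depth 0: {0}
  depth 1: {1,3}
  depth 2: {2,4}
first hit 2 at d=2 via tau·tau

Answer: 2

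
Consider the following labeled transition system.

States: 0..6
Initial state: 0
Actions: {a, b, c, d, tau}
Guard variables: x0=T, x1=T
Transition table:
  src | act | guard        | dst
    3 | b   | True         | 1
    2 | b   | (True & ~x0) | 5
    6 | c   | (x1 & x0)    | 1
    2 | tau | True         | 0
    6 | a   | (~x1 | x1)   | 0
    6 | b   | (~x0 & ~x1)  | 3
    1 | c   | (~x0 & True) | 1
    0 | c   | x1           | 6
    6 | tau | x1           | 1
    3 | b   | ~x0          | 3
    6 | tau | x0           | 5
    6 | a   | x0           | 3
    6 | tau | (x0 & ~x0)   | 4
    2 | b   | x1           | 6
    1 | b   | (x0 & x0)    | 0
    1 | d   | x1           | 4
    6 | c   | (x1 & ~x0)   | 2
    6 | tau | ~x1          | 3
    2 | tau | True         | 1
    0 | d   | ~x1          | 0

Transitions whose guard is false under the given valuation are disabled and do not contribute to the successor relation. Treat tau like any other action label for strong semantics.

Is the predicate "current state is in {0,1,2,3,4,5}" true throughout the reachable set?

Answer: INVARIANT VIOLATED at state 6

Analysis:
Safe = {0,1,2,3,4,5}
R = {0,1,3,4,5,6}
  0: ok
  1: ok
  3: ok
  4: ok
  5: ok
  6: ✗ unsafe
counterexample path to 6: c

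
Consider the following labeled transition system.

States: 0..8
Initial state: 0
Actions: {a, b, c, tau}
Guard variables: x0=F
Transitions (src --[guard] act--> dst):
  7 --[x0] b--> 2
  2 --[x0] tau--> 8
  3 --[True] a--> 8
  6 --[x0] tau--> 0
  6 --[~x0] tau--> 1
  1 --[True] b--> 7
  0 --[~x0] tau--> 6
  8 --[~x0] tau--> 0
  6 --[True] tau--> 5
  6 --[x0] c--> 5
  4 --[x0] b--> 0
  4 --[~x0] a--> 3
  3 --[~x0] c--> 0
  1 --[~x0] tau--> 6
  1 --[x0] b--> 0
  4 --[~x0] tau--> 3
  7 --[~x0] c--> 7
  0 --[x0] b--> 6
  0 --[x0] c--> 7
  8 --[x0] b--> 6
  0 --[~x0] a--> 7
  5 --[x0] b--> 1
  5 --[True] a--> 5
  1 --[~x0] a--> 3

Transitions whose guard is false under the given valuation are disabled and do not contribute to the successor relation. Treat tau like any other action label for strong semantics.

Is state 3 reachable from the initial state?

14 transition(s) survive guard evaluation.
L0 = {0}
L1 = {6,7}  cumulative {0,6,7}
L2 = {1,5}  cumulative {0,1,5,6,7}
L3 = {3}  cumulative {0,1,3,5,6,7}
L4 = {8}  cumulative {0,1,3,5,6,7,8}
R = {0,1,3,5,6,7,8}
Path to 3: tau·tau·a

Answer: REACHABLE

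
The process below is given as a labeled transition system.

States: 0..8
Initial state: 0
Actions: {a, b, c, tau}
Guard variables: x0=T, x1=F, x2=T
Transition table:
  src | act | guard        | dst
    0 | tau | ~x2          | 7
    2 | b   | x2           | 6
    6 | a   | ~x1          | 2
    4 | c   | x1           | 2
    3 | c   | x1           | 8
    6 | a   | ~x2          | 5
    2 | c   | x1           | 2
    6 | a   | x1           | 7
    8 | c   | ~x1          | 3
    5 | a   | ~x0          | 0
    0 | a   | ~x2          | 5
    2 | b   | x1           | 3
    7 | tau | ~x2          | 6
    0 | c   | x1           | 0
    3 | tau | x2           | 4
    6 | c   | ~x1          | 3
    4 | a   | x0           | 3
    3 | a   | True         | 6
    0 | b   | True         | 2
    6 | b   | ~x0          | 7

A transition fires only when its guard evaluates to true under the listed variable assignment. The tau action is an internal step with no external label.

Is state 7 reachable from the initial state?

Answer: UNREACHABLE

Working:
Guard filter leaves 8 enabled edge(s).
depth 0: {0}
depth 1: {2}  cumulative {0,2}
depth 2: {6}  cumulative {0,2,6}
depth 3: {3}  cumulative {0,2,3,6}
depth 4: {4}  cumulative {0,2,3,4,6}
Reach set: {0,2,3,4,6}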